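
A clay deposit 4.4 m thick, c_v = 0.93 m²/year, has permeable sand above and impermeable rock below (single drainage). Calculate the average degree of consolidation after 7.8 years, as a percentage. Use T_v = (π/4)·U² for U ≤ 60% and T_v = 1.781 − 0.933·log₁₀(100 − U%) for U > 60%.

U ≈ 67.8 %

Drainage path length: H_d = H = 4.4 m (single drainage).
T_v = c_v·t/H_d² = 0.93×7.8/4.4² = 0.37469.
T_v = 0.37469 corresponds to the U > 60% branch:
U = 1 − 10^((1.781 − T_v)/0.933)/100 = 0.6784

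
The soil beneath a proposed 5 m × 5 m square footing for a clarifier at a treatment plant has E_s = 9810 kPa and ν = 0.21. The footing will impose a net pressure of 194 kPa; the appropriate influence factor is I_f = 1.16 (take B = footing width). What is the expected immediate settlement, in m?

Immediate (elastic) settlement: S_e = q·B·(1−ν²)/E_s · I_f.
S_e = 194 × 5 × (1 − 0.21²) / 9810 × 1.16
    = 194 × 5 × 0.9559 / 9810 × 1.16
    = 0.1096 m

S_e ≈ 0.11 m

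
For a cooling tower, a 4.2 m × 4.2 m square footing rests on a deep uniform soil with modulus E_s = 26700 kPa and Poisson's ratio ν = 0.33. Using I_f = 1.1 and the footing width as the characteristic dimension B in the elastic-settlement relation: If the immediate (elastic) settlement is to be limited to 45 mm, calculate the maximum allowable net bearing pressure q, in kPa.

q ≈ 292 kPa

S_e = q·B·(1−ν²)/E_s · I_f  ⇒  q = S_e·E_s / (B·(1−ν²)·I_f).
q = 0.045 × 26700 / (4.2 × 0.8911 × 1.1) = 291.8 kPa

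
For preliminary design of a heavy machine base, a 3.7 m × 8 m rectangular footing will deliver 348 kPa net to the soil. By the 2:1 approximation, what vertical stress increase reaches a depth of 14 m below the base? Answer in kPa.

By the 2:1 method the load spreads at 1 horizontal : 2 vertical, so at depth z the loaded area has grown by z in each plan dimension:
Δσ = qBL/((B+z)(L+z)) = 348×3.7×8/((3.7+14)(8+14)) = 26.453 kPa

Δσ_z ≈ 26.5 kPa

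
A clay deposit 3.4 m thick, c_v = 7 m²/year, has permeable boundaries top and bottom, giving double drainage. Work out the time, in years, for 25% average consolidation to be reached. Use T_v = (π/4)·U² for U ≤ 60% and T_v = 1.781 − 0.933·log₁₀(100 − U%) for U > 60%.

t ≈ 0.0203 years

Drainage path length: H_d = H/2 = 1.7 m (double drainage).
U ≤ 60%: T_v = (π/4)·U² = (π/4)×0.25² = 0.049087.
t = T_v·H_d²/c_v = 0.049087×1.7²/7 = 0.02027 years.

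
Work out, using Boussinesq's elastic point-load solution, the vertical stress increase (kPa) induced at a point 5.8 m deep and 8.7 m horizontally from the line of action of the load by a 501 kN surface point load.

Δσ_z ≈ 0.373 kPa

Boussinesq vertical stress below a point load on an elastic half-space:
Δσ_z = 3P/(2πz²) · [1 + (r/z)²]^(−5/2)
r/z = 8.7/5.8 = 1.5; [1+(r/z)²]^(−5/2) = 0.052516.
Δσ_z = 3×501/(2π×5.8²) × 0.052516 = 7.1109 × 0.052516 = 0.3734 kPa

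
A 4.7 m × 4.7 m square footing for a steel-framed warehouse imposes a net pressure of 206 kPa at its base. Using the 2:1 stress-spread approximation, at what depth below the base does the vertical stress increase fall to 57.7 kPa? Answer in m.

2:1 spreading — at depth z the loaded area has grown by z in each plan dimension:
qB²/(B+z)² = Δσ_z ⇒ z = B(√(q/Δσ_z) − 1) = 4.7×(√(206/57.7) − 1) = 4.181 m

z ≈ 4.18 m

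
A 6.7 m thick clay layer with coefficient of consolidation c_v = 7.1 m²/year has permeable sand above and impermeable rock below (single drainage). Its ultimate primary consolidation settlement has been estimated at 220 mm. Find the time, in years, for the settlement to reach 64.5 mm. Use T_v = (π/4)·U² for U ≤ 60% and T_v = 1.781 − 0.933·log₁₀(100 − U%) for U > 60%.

Drainage path length: H_d = H = 6.7 m (single drainage).
U = S(t)/S_ult = 64.5/220 = 0.2932.
U ≤ 60%: T_v = (π/4)·U² = (π/4)×0.29318² = 0.067509.
t = T_v·H_d²/c_v = 0.067509×6.7²/7.1 = 0.4268 years.

t ≈ 0.427 years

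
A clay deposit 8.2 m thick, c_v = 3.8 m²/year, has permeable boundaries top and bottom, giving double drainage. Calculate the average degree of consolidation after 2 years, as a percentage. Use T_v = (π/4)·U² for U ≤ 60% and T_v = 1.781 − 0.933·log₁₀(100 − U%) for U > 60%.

U ≈ 73.4 %

Drainage path length: H_d = H/2 = 4.1 m (double drainage).
T_v = c_v·t/H_d² = 3.8×2/4.1² = 0.45211.
T_v = 0.45211 corresponds to the U > 60% branch:
U = 1 − 10^((1.781 − T_v)/0.933)/100 = 0.7343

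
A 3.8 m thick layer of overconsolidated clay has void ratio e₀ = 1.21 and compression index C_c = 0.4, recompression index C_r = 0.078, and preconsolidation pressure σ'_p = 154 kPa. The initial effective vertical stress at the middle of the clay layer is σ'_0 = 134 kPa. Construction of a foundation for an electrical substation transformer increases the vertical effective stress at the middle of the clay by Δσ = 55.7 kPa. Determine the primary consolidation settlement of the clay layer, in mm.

Final effective stress: σ'_f = 134 + 55.7 = 189.7 kPa.
σ'_f = 189.7 > σ'_p = 154 kPa, so the stress path crosses the preconsolidation pressure — recompression up to σ'_p, then virgin compression beyond:
S_c = H/(1+e₀)·[C_r·log₁₀(σ'_p/σ'_0) + C_c·log₁₀(σ'_f/σ'_p)]
    = 3.8/2.21 × [0.078×log₁₀(154/134) + 0.4×log₁₀(189.7/154)]
    = 1.7195 × [0.0047124 + 0.036219] = 0.07038 m

S_c ≈ 70.4 mm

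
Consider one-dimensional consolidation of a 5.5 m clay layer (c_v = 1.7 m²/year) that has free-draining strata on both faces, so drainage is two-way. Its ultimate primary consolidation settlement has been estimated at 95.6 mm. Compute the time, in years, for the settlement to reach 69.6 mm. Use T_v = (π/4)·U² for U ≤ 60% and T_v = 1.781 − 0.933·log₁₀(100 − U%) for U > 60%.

t ≈ 1.97 years

Drainage path length: H_d = H/2 = 2.75 m (double drainage).
U = S(t)/S_ult = 69.6/95.6 = 0.728.
U > 60%: T_v = 1.781 − 0.933·log₁₀(100 − 72.803) = 0.4426.
t = T_v·H_d²/c_v = 0.4426×2.75²/1.7 = 1.969 years.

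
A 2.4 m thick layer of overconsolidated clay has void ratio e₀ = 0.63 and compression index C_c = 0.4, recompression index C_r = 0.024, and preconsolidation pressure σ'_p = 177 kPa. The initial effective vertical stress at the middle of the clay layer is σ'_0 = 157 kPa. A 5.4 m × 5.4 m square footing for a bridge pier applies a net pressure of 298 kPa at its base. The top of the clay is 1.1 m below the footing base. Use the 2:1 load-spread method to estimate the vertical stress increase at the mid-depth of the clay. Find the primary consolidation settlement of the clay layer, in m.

Mid-depth of clay below the footing base: z = 1.1 + 2.4/2 = 2.3 m.
Stress increase at mid-clay by the 2:1 spreading method:
Δσ = qBL/((B+z)(L+z)) = 298×5.4×5.4/((5.4+2.3)(5.4+2.3)) = 146.56 kPa
Final effective stress: σ'_f = 157 + 146.56 = 303.56 kPa.
σ'_f = 303.56 > σ'_p = 177 kPa, so the stress path crosses the preconsolidation pressure — recompression up to σ'_p, then virgin compression beyond:
S_c = H/(1+e₀)·[C_r·log₁₀(σ'_p/σ'_0) + C_c·log₁₀(σ'_f/σ'_p)]
    = 2.4/1.63 × [0.024×log₁₀(177/157) + 0.4×log₁₀(303.56/177)]
    = 1.4724 × [0.0012498 + 0.093709] = 0.1398 m

S_c ≈ 0.14 m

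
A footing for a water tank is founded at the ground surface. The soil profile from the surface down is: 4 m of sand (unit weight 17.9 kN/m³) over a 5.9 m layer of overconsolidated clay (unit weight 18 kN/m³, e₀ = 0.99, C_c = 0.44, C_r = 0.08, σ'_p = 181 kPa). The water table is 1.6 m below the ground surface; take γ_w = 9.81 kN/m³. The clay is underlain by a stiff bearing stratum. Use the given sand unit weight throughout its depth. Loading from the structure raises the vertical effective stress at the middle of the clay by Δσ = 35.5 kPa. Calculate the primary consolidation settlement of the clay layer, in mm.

S_c ≈ 41.2 mm

Mid-depth of clay below the ground surface: z = 4 + 5.9/2 = 6.95 m.
Total vertical stress at mid-clay: σ_v = 17.9×4 + 18×2.95 = 124.7 kPa.
Pore pressure: u = 9.81×(6.95 − 1.6) = 52.483 kPa.
Initial effective stress: σ'_0 = σ_v − u = 124.7 − 52.483 = 72.217 kPa.
Final effective stress: σ'_f = 72.217 + 35.5 = 107.72 kPa.
σ'_f = 107.72 ≤ σ'_p = 181 kPa, so the clay remains overconsolidated and only the recompression index applies:
S_c = C_r·H/(1+e₀)·log₁₀(σ'_f/σ'_0) = 0.08×5.9/1.99×log₁₀(107.72/72.217)
    = 0.23718 × 0.17366 = 0.04119 m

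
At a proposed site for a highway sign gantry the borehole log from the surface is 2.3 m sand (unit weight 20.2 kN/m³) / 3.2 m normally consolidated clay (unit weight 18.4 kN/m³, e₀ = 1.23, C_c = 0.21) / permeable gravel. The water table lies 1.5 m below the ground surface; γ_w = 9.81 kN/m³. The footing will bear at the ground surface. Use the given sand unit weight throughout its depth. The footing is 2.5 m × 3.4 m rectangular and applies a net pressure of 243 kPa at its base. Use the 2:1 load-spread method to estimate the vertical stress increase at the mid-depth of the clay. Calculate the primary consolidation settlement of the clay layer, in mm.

Mid-depth of clay below the ground surface: z = 2.3 + 3.2/2 = 3.9 m.
Total vertical stress at mid-clay: σ_v = 20.2×2.3 + 18.4×1.6 = 75.9 kPa.
Pore pressure: u = 9.81×(3.9 − 1.5) = 23.544 kPa.
Initial effective stress: σ'_0 = σ_v − u = 75.9 − 23.544 = 52.356 kPa.
Stress increase at mid-clay by the 2:1 spreading method:
Δσ = qBL/((B+z)(L+z)) = 243×2.5×3.4/((2.5+3.9)(3.4+3.9)) = 44.21 kPa
Final effective stress: σ'_f = σ'_0 + Δσ = 52.356 + 44.21 = 96.566 kPa.
Normally consolidated clay, so the full stress increment lies on the virgin compression line:
S_c = C_c·H/(1+e₀)·log₁₀(σ'_f/σ'_0) = 0.21×3.2/(1+1.23)×log₁₀(96.566/52.356)
    = 0.30135 × 0.26586 = 0.08012 m

S_c ≈ 80.1 mm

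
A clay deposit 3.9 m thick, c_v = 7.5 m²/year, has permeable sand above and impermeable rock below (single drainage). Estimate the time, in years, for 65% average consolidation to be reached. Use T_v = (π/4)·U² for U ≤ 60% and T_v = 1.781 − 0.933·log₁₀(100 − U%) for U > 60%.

Drainage path length: H_d = H = 3.9 m (single drainage).
U > 60%: T_v = 1.781 − 0.933·log₁₀(100 − 65) = 0.34038.
t = T_v·H_d²/c_v = 0.34038×3.9²/7.5 = 0.6903 years.

t ≈ 0.69 years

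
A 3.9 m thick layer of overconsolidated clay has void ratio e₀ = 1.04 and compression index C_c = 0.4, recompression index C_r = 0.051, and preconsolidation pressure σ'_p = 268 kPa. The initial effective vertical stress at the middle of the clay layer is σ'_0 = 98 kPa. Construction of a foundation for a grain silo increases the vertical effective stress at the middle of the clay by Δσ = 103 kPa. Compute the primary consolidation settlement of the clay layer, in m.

Final effective stress: σ'_f = 98 + 103 = 201 kPa.
σ'_f = 201 ≤ σ'_p = 268 kPa, so the clay remains overconsolidated and only the recompression index applies:
S_c = C_r·H/(1+e₀)·log₁₀(σ'_f/σ'_0) = 0.051×3.9/2.04×log₁₀(201/98)
    = 0.097502 × 0.31197 = 0.03042 m

S_c ≈ 0.0304 m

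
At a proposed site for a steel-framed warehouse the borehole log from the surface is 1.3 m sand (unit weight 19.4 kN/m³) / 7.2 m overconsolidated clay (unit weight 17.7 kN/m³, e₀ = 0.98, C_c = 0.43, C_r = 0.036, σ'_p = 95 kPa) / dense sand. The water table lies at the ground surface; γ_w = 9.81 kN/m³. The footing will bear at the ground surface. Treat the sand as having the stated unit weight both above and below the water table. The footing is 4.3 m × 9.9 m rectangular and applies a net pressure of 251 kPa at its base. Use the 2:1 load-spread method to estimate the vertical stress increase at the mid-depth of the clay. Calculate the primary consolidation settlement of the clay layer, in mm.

Mid-depth of clay below the ground surface: z = 1.3 + 7.2/2 = 4.9 m.
Total vertical stress at mid-clay: σ_v = 19.4×1.3 + 17.7×3.6 = 88.94 kPa.
Pore pressure: u = 9.81×(4.9 − 0) = 48.069 kPa.
Initial effective stress: σ'_0 = σ_v − u = 88.94 − 48.069 = 40.871 kPa.
Stress increase at mid-clay by the 2:1 spreading method:
Δσ = qBL/((B+z)(L+z)) = 251×4.3×9.9/((4.3+4.9)(9.9+4.9)) = 78.474 kPa
Final effective stress: σ'_f = 40.871 + 78.474 = 119.34 kPa.
σ'_f = 119.34 > σ'_p = 95 kPa, so the stress path crosses the preconsolidation pressure — recompression up to σ'_p, then virgin compression beyond:
S_c = H/(1+e₀)·[C_r·log₁₀(σ'_p/σ'_0) + C_c·log₁₀(σ'_f/σ'_p)]
    = 7.2/1.98 × [0.036×log₁₀(95/40.871) + 0.43×log₁₀(119.34/95)]
    = 3.6364 × [0.013187 + 0.042597] = 0.2029 m

S_c ≈ 203 mm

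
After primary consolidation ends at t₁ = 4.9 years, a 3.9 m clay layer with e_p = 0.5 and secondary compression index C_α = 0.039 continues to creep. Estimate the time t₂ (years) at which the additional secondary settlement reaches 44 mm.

t₂ ≈ 13.3 years

S_s = C_α·H/(1+e_p)·log₁₀(t₂/t₁) ⇒ log₁₀(t₂/t₁) = S_s·(1+e_p)/(C_α·H).
log₁₀(t₂/t₁) = 0.044 × (1+0.5) / (0.039×3.9) = 0.4339
t₂ = t₁ × 10^0.4339 = 4.9 × 2.716 = 13.31 years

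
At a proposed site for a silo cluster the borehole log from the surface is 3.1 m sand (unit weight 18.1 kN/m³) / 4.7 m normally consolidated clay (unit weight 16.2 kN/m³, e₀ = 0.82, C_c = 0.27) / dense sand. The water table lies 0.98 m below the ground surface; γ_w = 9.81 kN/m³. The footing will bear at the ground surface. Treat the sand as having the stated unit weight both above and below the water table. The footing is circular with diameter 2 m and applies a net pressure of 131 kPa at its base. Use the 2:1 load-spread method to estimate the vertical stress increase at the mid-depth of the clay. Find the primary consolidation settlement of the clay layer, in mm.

Mid-depth of clay below the ground surface: z = 3.1 + 4.7/2 = 5.45 m.
Total vertical stress at mid-clay: σ_v = 18.1×3.1 + 16.2×2.35 = 94.18 kPa.
Pore pressure: u = 9.81×(5.45 − 0.98) = 43.851 kPa.
Initial effective stress: σ'_0 = σ_v − u = 94.18 − 43.851 = 50.329 kPa.
Stress increase at mid-clay by the 2:1 spreading method:
Δσ ≈ qD²/(D+z)² = 131×2²/(2+5.45)² = 9.441 kPa
Final effective stress: σ'_f = σ'_0 + Δσ = 50.329 + 9.441 = 59.77 kPa.
Normally consolidated clay, so the full stress increment lies on the virgin compression line:
S_c = C_c·H/(1+e₀)·log₁₀(σ'_f/σ'_0) = 0.27×4.7/(1+0.82)×log₁₀(59.77/50.329)
    = 0.69725 × 0.074665 = 0.05206 m

S_c ≈ 52.1 mm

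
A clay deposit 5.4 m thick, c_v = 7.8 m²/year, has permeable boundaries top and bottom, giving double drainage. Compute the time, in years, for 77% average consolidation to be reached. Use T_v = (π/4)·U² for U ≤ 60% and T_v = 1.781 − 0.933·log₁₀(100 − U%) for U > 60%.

t ≈ 0.477 years

Drainage path length: H_d = H/2 = 2.7 m (double drainage).
U > 60%: T_v = 1.781 − 0.933·log₁₀(100 − 77) = 0.51051.
t = T_v·H_d²/c_v = 0.51051×2.7²/7.8 = 0.4771 years.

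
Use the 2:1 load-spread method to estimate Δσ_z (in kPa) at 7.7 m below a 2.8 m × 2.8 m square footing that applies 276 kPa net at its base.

By the 2:1 method the load spreads at 1 horizontal : 2 vertical, so at depth z the loaded area has grown by z in each plan dimension:
Δσ = qBL/((B+z)(L+z)) = 276×2.8×2.8/((2.8+7.7)(2.8+7.7)) = 19.627 kPa

Δσ_z ≈ 19.6 kPa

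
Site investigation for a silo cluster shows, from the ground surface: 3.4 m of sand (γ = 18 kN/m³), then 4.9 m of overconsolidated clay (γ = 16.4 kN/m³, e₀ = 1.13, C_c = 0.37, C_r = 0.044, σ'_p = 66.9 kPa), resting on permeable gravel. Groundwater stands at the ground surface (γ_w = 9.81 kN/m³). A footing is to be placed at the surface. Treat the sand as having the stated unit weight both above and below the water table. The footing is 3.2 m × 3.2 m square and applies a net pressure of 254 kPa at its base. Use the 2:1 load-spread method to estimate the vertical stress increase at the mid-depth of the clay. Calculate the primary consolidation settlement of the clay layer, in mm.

S_c ≈ 64.3 mm

Mid-depth of clay below the ground surface: z = 3.4 + 4.9/2 = 5.85 m.
Total vertical stress at mid-clay: σ_v = 18×3.4 + 16.4×2.45 = 101.38 kPa.
Pore pressure: u = 9.81×(5.85 − 0) = 57.389 kPa.
Initial effective stress: σ'_0 = σ_v − u = 101.38 − 57.389 = 43.991 kPa.
Stress increase at mid-clay by the 2:1 spreading method:
Δσ = qBL/((B+z)(L+z)) = 254×3.2×3.2/((3.2+5.85)(3.2+5.85)) = 31.757 kPa
Final effective stress: σ'_f = 43.991 + 31.757 = 75.748 kPa.
σ'_f = 75.748 > σ'_p = 66.9 kPa, so the stress path crosses the preconsolidation pressure — recompression up to σ'_p, then virgin compression beyond:
S_c = H/(1+e₀)·[C_r·log₁₀(σ'_p/σ'_0) + C_c·log₁₀(σ'_f/σ'_p)]
    = 4.9/2.13 × [0.044×log₁₀(66.9/43.991) + 0.37×log₁₀(75.748/66.9)]
    = 2.3005 × [0.0080107 + 0.01996] = 0.06435 m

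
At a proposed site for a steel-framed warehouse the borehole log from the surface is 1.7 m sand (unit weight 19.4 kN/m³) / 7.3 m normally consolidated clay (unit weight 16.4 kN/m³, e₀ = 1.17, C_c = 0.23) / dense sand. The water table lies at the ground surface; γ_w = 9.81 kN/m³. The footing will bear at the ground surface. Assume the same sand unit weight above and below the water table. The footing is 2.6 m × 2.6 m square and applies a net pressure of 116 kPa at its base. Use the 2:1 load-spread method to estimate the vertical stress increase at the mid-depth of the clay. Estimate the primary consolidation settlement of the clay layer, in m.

Mid-depth of clay below the ground surface: z = 1.7 + 7.3/2 = 5.35 m.
Total vertical stress at mid-clay: σ_v = 19.4×1.7 + 16.4×3.65 = 92.84 kPa.
Pore pressure: u = 9.81×(5.35 − 0) = 52.483 kPa.
Initial effective stress: σ'_0 = σ_v − u = 92.84 − 52.483 = 40.357 kPa.
Stress increase at mid-clay by the 2:1 spreading method:
Δσ = qBL/((B+z)(L+z)) = 116×2.6×2.6/((2.6+5.35)(2.6+5.35)) = 12.407 kPa
Final effective stress: σ'_f = σ'_0 + Δσ = 40.357 + 12.407 = 52.764 kPa.
Normally consolidated clay, so the full stress increment lies on the virgin compression line:
S_c = C_c·H/(1+e₀)·log₁₀(σ'_f/σ'_0) = 0.23×7.3/(1+1.17)×log₁₀(52.764/40.357)
    = 0.77373 × 0.11642 = 0.09008 m

S_c ≈ 0.0901 m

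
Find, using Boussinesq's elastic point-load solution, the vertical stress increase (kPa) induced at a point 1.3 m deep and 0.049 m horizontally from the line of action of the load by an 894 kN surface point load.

Δσ_z ≈ 252 kPa

Boussinesq vertical stress below a point load on an elastic half-space:
Δσ_z = 3P/(2πz²) · [1 + (r/z)²]^(−5/2)
r/z = 0.049/1.3 = 0.037692; [1+(r/z)²]^(−5/2) = 0.99646.
Δσ_z = 3×894/(2π×1.3²) × 0.99646 = 252.58 × 0.99646 = 251.7 kPa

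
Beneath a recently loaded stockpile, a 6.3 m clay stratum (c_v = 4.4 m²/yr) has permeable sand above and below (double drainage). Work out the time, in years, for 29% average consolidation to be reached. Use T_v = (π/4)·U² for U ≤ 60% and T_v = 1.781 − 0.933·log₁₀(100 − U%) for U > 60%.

t ≈ 0.149 years

Drainage path length: H_d = H/2 = 3.15 m (double drainage).
U ≤ 60%: T_v = (π/4)·U² = (π/4)×0.29² = 0.066052.
t = T_v·H_d²/c_v = 0.066052×3.15²/4.4 = 0.149 years.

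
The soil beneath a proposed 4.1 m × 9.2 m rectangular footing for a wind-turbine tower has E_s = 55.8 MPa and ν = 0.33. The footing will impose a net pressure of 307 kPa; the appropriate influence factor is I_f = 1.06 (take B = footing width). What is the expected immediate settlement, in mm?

Immediate (elastic) settlement: S_e = q·B·(1−ν²)/E_s · I_f.
E_s = 55.8 MPa = 55800 kPa.
S_e = 307 × 4.1 × (1 − 0.33²) / 55800 × 1.06
    = 307 × 4.1 × 0.8911 / 55800 × 1.06
    = 0.02131 m = 21.31 mm

S_e ≈ 21.3 mm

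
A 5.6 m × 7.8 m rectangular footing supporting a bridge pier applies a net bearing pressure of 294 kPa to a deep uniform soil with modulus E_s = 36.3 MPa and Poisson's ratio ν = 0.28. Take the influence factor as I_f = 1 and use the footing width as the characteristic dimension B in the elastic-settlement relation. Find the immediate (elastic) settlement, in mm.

S_e ≈ 41.8 mm

Immediate (elastic) settlement: S_e = q·B·(1−ν²)/E_s · I_f.
E_s = 36.3 MPa = 36300 kPa.
S_e = 294 × 5.6 × (1 − 0.28²) / 36300 × 1
    = 294 × 5.6 × 0.9216 / 36300 × 1
    = 0.0418 m = 41.8 mm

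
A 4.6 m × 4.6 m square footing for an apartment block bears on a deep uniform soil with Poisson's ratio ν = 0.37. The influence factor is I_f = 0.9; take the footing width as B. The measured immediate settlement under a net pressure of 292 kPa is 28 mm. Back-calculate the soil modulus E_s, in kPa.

S_e = q·B·(1−ν²)/E_s · I_f  ⇒  E_s = q·B·(1−ν²)·I_f / S_e.
E_s = 292 × 4.6 × 0.8631 × 0.9 / 0.028 = 37260 kPa

E_s ≈ 37300 kPa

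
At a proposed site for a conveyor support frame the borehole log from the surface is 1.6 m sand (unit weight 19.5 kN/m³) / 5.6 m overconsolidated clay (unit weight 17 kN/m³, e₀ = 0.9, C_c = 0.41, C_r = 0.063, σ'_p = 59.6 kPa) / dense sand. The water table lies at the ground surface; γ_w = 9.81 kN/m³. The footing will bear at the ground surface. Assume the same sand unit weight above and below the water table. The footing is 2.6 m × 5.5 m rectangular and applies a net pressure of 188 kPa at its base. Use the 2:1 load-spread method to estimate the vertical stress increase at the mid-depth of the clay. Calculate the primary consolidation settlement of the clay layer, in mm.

S_c ≈ 158 mm

Mid-depth of clay below the ground surface: z = 1.6 + 5.6/2 = 4.4 m.
Total vertical stress at mid-clay: σ_v = 19.5×1.6 + 17×2.8 = 78.8 kPa.
Pore pressure: u = 9.81×(4.4 − 0) = 43.164 kPa.
Initial effective stress: σ'_0 = σ_v − u = 78.8 − 43.164 = 35.636 kPa.
Stress increase at mid-clay by the 2:1 spreading method:
Δσ = qBL/((B+z)(L+z)) = 188×2.6×5.5/((2.6+4.4)(5.5+4.4)) = 38.794 kPa
Final effective stress: σ'_f = 35.636 + 38.794 = 74.43 kPa.
σ'_f = 74.43 > σ'_p = 59.6 kPa, so the stress path crosses the preconsolidation pressure — recompression up to σ'_p, then virgin compression beyond:
S_c = H/(1+e₀)·[C_r·log₁₀(σ'_p/σ'_0) + C_c·log₁₀(σ'_f/σ'_p)]
    = 5.6/1.9 × [0.063×log₁₀(59.6/35.636) + 0.41×log₁₀(74.43/59.6)]
    = 2.9474 × [0.014072 + 0.039566] = 0.1581 m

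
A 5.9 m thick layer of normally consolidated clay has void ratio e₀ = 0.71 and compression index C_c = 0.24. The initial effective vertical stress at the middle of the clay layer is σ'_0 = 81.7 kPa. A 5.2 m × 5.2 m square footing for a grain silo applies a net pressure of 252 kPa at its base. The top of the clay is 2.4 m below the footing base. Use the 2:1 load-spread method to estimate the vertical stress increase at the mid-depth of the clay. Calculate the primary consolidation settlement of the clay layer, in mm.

S_c ≈ 201 mm

Mid-depth of clay below the footing base: z = 2.4 + 5.9/2 = 5.35 m.
Stress increase at mid-clay by the 2:1 spreading method:
Δσ = qBL/((B+z)(L+z)) = 252×5.2×5.2/((5.2+5.35)(5.2+5.35)) = 61.221 kPa
Final effective stress: σ'_f = σ'_0 + Δσ = 81.7 + 61.221 = 142.92 kPa.
Normally consolidated clay, so the full stress increment lies on the virgin compression line:
S_c = C_c·H/(1+e₀)·log₁₀(σ'_f/σ'_0) = 0.24×5.9/(1+0.71)×log₁₀(142.92/81.7)
    = 0.82807 × 0.24287 = 0.2011 m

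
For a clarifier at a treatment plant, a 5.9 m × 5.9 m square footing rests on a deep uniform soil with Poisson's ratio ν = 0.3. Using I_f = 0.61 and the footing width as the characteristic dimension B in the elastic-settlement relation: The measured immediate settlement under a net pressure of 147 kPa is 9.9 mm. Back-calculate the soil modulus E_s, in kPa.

S_e = q·B·(1−ν²)/E_s · I_f  ⇒  E_s = q·B·(1−ν²)·I_f / S_e.
E_s = 147 × 5.9 × 0.91 × 0.61 / 0.0099 = 48630 kPa

E_s ≈ 48600 kPa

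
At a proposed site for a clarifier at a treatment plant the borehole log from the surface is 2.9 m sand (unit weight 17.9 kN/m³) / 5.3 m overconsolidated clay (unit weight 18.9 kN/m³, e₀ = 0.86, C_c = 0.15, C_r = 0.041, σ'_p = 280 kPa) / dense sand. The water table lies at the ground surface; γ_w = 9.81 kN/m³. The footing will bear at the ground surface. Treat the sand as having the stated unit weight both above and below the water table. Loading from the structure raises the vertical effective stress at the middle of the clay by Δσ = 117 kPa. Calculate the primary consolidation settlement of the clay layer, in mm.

S_c ≈ 63 mm

Mid-depth of clay below the ground surface: z = 2.9 + 5.3/2 = 5.55 m.
Total vertical stress at mid-clay: σ_v = 17.9×2.9 + 18.9×2.65 = 101.99 kPa.
Pore pressure: u = 9.81×(5.55 − 0) = 54.446 kPa.
Initial effective stress: σ'_0 = σ_v − u = 101.99 − 54.446 = 47.544 kPa.
Final effective stress: σ'_f = 47.544 + 117 = 164.54 kPa.
σ'_f = 164.54 ≤ σ'_p = 280 kPa, so the clay remains overconsolidated and only the recompression index applies:
S_c = C_r·H/(1+e₀)·log₁₀(σ'_f/σ'_0) = 0.041×5.3/1.86×log₁₀(164.54/47.544)
    = 0.11683 × 0.53918 = 0.06299 m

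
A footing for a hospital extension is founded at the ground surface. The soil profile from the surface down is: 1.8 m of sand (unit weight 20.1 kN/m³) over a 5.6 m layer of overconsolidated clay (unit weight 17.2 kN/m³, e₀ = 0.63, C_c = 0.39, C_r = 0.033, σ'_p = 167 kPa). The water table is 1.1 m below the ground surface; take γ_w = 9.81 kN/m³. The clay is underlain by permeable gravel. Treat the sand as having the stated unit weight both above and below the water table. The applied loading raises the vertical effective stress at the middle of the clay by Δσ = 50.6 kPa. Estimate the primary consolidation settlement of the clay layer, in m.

Mid-depth of clay below the ground surface: z = 1.8 + 5.6/2 = 4.6 m.
Total vertical stress at mid-clay: σ_v = 20.1×1.8 + 17.2×2.8 = 84.34 kPa.
Pore pressure: u = 9.81×(4.6 − 1.1) = 34.335 kPa.
Initial effective stress: σ'_0 = σ_v − u = 84.34 − 34.335 = 50.005 kPa.
Final effective stress: σ'_f = 50.005 + 50.6 = 100.61 kPa.
σ'_f = 100.61 ≤ σ'_p = 167 kPa, so the clay remains overconsolidated and only the recompression index applies:
S_c = C_r·H/(1+e₀)·log₁₀(σ'_f/σ'_0) = 0.033×5.6/1.63×log₁₀(100.61/50.005)
    = 0.11337 × 0.30363 = 0.03442 m

S_c ≈ 0.0344 m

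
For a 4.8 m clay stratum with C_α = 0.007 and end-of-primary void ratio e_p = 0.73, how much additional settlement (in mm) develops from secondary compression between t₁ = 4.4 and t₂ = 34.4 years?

S_s ≈ 17.3 mm

Secondary compression: S_s = C_α·H/(1+e_p)·log₁₀(t₂/t₁)
S_s = 0.007×4.8/(1+0.73)×log₁₀(34.4/4.4)
    = 0.01942 × 0.8931 = 0.01735 m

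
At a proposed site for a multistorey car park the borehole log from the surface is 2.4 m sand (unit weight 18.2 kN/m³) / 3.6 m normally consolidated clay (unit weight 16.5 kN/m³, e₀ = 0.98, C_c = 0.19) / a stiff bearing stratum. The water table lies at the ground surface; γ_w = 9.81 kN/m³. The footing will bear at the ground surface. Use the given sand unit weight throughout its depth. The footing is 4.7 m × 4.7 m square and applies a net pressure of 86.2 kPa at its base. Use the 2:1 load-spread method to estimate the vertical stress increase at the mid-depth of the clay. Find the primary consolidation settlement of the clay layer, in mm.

S_c ≈ 83.7 mm

Mid-depth of clay below the ground surface: z = 2.4 + 3.6/2 = 4.2 m.
Total vertical stress at mid-clay: σ_v = 18.2×2.4 + 16.5×1.8 = 73.38 kPa.
Pore pressure: u = 9.81×(4.2 − 0) = 41.202 kPa.
Initial effective stress: σ'_0 = σ_v − u = 73.38 − 41.202 = 32.178 kPa.
Stress increase at mid-clay by the 2:1 spreading method:
Δσ = qBL/((B+z)(L+z)) = 86.2×4.7×4.7/((4.7+4.2)(4.7+4.2)) = 24.039 kPa
Final effective stress: σ'_f = σ'_0 + Δσ = 32.178 + 24.039 = 56.217 kPa.
Normally consolidated clay, so the full stress increment lies on the virgin compression line:
S_c = C_c·H/(1+e₀)·log₁₀(σ'_f/σ'_0) = 0.19×3.6/(1+0.98)×log₁₀(56.217/32.178)
    = 0.34545 × 0.24231 = 0.08371 m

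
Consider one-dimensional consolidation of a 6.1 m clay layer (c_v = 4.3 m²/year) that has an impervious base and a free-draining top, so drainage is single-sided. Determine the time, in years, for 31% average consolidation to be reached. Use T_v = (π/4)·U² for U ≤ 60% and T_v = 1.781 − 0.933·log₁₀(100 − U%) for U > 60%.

t ≈ 0.653 years

Drainage path length: H_d = H = 6.1 m (single drainage).
U ≤ 60%: T_v = (π/4)·U² = (π/4)×0.31² = 0.075477.
t = T_v·H_d²/c_v = 0.075477×6.1²/4.3 = 0.6531 years.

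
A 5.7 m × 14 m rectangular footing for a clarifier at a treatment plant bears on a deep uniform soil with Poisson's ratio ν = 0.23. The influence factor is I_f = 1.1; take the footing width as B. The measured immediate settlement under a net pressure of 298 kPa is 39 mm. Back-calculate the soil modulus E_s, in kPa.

E_s ≈ 45400 kPa

S_e = q·B·(1−ν²)/E_s · I_f  ⇒  E_s = q·B·(1−ν²)·I_f / S_e.
E_s = 298 × 5.7 × 0.9471 × 1.1 / 0.039 = 45370 kPa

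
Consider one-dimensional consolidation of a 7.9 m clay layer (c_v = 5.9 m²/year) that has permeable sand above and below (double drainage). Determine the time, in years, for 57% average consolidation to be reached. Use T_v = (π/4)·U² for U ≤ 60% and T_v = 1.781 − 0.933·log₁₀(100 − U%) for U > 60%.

t ≈ 0.675 years

Drainage path length: H_d = H/2 = 3.95 m (double drainage).
U ≤ 60%: T_v = (π/4)·U² = (π/4)×0.57² = 0.25518.
t = T_v·H_d²/c_v = 0.25518×3.95²/5.9 = 0.6748 years.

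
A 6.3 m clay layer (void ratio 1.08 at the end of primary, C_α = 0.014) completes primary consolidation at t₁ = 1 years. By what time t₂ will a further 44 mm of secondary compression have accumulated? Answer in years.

t₂ ≈ 10.9 years

S_s = C_α·H/(1+e_p)·log₁₀(t₂/t₁) ⇒ log₁₀(t₂/t₁) = S_s·(1+e_p)/(C_α·H).
log₁₀(t₂/t₁) = 0.044 × (1+1.08) / (0.014×6.3) = 1.038
t₂ = t₁ × 10^1.038 = 1 × 10.91 = 10.91 years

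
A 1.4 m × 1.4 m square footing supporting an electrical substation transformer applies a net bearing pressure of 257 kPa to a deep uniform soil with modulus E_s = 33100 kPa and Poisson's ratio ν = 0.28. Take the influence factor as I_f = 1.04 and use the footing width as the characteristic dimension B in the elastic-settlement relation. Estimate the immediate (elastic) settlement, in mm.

S_e ≈ 10.4 mm

Immediate (elastic) settlement: S_e = q·B·(1−ν²)/E_s · I_f.
S_e = 257 × 1.4 × (1 − 0.28²) / 33100 × 1.04
    = 257 × 1.4 × 0.9216 / 33100 × 1.04
    = 0.01042 m = 10.42 mm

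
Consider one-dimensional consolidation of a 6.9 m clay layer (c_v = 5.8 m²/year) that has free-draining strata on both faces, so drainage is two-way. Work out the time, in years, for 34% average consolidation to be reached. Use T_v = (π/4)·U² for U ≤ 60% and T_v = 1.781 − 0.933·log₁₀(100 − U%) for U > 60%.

t ≈ 0.186 years

Drainage path length: H_d = H/2 = 3.45 m (double drainage).
U ≤ 60%: T_v = (π/4)·U² = (π/4)×0.34² = 0.090792.
t = T_v·H_d²/c_v = 0.090792×3.45²/5.8 = 0.1863 years.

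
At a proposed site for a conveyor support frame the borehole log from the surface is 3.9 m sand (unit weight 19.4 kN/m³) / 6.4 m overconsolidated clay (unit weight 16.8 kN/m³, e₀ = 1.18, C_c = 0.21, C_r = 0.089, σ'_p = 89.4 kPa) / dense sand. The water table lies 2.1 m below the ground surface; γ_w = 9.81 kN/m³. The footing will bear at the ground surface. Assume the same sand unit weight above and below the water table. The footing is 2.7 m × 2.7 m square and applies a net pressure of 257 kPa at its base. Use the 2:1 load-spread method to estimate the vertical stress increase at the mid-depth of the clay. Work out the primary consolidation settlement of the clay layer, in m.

S_c ≈ 0.0418 m

Mid-depth of clay below the ground surface: z = 3.9 + 6.4/2 = 7.1 m.
Total vertical stress at mid-clay: σ_v = 19.4×3.9 + 16.8×3.2 = 129.42 kPa.
Pore pressure: u = 9.81×(7.1 − 2.1) = 49.05 kPa.
Initial effective stress: σ'_0 = σ_v − u = 129.42 − 49.05 = 80.37 kPa.
Stress increase at mid-clay by the 2:1 spreading method:
Δσ = qBL/((B+z)(L+z)) = 257×2.7×2.7/((2.7+7.1)(2.7+7.1)) = 19.508 kPa
Final effective stress: σ'_f = 80.37 + 19.508 = 99.878 kPa.
σ'_f = 99.878 > σ'_p = 89.4 kPa, so the stress path crosses the preconsolidation pressure — recompression up to σ'_p, then virgin compression beyond:
S_c = H/(1+e₀)·[C_r·log₁₀(σ'_p/σ'_0) + C_c·log₁₀(σ'_f/σ'_p)]
    = 6.4/2.18 × [0.089×log₁₀(89.4/80.37) + 0.21×log₁₀(99.878/89.4)]
    = 2.9358 × [0.0041157 + 0.010108] = 0.04176 m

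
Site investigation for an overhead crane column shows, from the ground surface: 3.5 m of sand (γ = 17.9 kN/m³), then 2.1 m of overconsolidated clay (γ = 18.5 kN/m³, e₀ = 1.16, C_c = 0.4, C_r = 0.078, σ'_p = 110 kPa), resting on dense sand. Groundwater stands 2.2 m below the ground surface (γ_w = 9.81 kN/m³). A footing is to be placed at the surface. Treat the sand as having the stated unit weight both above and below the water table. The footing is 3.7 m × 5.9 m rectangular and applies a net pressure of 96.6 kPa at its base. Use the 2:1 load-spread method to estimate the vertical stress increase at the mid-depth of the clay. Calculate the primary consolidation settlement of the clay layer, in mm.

S_c ≈ 11.4 mm

Mid-depth of clay below the ground surface: z = 3.5 + 2.1/2 = 4.55 m.
Total vertical stress at mid-clay: σ_v = 17.9×3.5 + 18.5×1.05 = 82.075 kPa.
Pore pressure: u = 9.81×(4.55 − 2.2) = 23.054 kPa.
Initial effective stress: σ'_0 = σ_v − u = 82.075 − 23.054 = 59.021 kPa.
Stress increase at mid-clay by the 2:1 spreading method:
Δσ = qBL/((B+z)(L+z)) = 96.6×3.7×5.9/((3.7+4.55)(5.9+4.55)) = 24.46 kPa
Final effective stress: σ'_f = 59.021 + 24.46 = 83.481 kPa.
σ'_f = 83.481 ≤ σ'_p = 110 kPa, so the clay remains overconsolidated and only the recompression index applies:
S_c = C_r·H/(1+e₀)·log₁₀(σ'_f/σ'_0) = 0.078×2.1/2.16×log₁₀(83.481/59.021)
    = 0.075833 × 0.15058 = 0.01142 m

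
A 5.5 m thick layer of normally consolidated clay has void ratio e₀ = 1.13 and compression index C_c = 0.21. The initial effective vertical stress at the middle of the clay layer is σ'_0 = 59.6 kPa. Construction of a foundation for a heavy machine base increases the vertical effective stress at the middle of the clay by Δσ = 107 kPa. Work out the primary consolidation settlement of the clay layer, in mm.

S_c ≈ 242 mm

Final effective stress: σ'_f = σ'_0 + Δσ = 59.6 + 107 = 166.6 kPa.
Normally consolidated clay, so the full stress increment lies on the virgin compression line:
S_c = C_c·H/(1+e₀)·log₁₀(σ'_f/σ'_0) = 0.21×5.5/(1+1.13)×log₁₀(166.6/59.6)
    = 0.54225 × 0.44643 = 0.2421 m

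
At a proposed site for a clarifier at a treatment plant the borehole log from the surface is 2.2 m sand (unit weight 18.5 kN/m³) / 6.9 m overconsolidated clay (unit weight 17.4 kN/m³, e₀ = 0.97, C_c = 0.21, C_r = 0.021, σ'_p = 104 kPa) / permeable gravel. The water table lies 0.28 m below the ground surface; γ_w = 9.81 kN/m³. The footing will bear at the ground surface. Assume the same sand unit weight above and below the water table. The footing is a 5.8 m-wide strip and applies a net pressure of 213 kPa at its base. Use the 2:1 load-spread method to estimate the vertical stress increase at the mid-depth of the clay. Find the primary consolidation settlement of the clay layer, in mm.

Mid-depth of clay below the ground surface: z = 2.2 + 6.9/2 = 5.65 m.
Total vertical stress at mid-clay: σ_v = 18.5×2.2 + 17.4×3.45 = 100.73 kPa.
Pore pressure: u = 9.81×(5.65 − 0.28) = 52.68 kPa.
Initial effective stress: σ'_0 = σ_v − u = 100.73 − 52.68 = 48.05 kPa.
Stress increase at mid-clay by the 2:1 spreading method:
Δσ = qB/(B+z) = 213×5.8/(5.8+5.65) = 107.9 kPa
Final effective stress: σ'_f = 48.05 + 107.9 = 155.95 kPa.
σ'_f = 155.95 > σ'_p = 104 kPa, so the stress path crosses the preconsolidation pressure — recompression up to σ'_p, then virgin compression beyond:
S_c = H/(1+e₀)·[C_r·log₁₀(σ'_p/σ'_0) + C_c·log₁₀(σ'_f/σ'_p)]
    = 6.9/1.97 × [0.021×log₁₀(104/48.05) + 0.21×log₁₀(155.95/104)]
    = 3.5025 × [0.0070421 + 0.03695] = 0.1541 m

S_c ≈ 154 mm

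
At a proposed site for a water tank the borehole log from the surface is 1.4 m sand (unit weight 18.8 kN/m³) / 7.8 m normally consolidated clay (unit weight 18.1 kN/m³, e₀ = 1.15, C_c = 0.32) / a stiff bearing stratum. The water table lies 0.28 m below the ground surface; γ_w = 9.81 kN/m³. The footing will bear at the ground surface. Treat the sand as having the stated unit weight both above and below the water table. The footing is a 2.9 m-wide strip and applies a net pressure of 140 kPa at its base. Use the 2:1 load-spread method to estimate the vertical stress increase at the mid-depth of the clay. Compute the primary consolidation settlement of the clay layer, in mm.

S_c ≈ 359 mm

Mid-depth of clay below the ground surface: z = 1.4 + 7.8/2 = 5.3 m.
Total vertical stress at mid-clay: σ_v = 18.8×1.4 + 18.1×3.9 = 96.91 kPa.
Pore pressure: u = 9.81×(5.3 − 0.28) = 49.246 kPa.
Initial effective stress: σ'_0 = σ_v − u = 96.91 − 49.246 = 47.664 kPa.
Stress increase at mid-clay by the 2:1 spreading method:
Δσ = qB/(B+z) = 140×2.9/(2.9+5.3) = 49.512 kPa
Final effective stress: σ'_f = σ'_0 + Δσ = 47.664 + 49.512 = 97.176 kPa.
Normally consolidated clay, so the full stress increment lies on the virgin compression line:
S_c = C_c·H/(1+e₀)·log₁₀(σ'_f/σ'_0) = 0.32×7.8/(1+1.15)×log₁₀(97.176/47.664)
    = 1.1609 × 0.30937 = 0.3591 m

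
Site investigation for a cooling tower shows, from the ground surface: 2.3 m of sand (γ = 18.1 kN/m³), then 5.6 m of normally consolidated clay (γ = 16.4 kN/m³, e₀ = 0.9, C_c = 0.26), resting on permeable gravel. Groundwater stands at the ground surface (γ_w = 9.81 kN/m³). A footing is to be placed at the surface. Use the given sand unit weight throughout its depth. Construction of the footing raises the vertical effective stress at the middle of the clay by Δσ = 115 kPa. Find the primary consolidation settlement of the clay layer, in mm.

Mid-depth of clay below the ground surface: z = 2.3 + 5.6/2 = 5.1 m.
Total vertical stress at mid-clay: σ_v = 18.1×2.3 + 16.4×2.8 = 87.55 kPa.
Pore pressure: u = 9.81×(5.1 − 0) = 50.031 kPa.
Initial effective stress: σ'_0 = σ_v − u = 87.55 − 50.031 = 37.519 kPa.
Final effective stress: σ'_f = σ'_0 + Δσ = 37.519 + 115 = 152.52 kPa.
Normally consolidated clay, so the full stress increment lies on the virgin compression line:
S_c = C_c·H/(1+e₀)·log₁₀(σ'_f/σ'_0) = 0.26×5.6/(1+0.9)×log₁₀(152.52/37.519)
    = 0.76632 × 0.60908 = 0.4668 m

S_c ≈ 467 mm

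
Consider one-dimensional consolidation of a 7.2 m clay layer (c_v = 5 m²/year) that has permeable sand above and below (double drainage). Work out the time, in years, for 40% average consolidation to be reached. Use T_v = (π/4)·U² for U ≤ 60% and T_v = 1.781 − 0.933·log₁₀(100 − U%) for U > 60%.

t ≈ 0.326 years

Drainage path length: H_d = H/2 = 3.6 m (double drainage).
U ≤ 60%: T_v = (π/4)·U² = (π/4)×0.4² = 0.12566.
t = T_v·H_d²/c_v = 0.12566×3.6²/5 = 0.3257 years.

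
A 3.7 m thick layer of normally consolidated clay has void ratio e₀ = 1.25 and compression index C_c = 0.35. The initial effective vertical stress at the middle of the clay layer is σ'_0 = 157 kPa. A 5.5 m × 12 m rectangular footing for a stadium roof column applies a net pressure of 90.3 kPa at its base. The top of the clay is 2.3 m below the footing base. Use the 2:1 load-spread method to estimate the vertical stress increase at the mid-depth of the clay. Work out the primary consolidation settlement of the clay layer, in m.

S_c ≈ 0.0545 m

Mid-depth of clay below the footing base: z = 2.3 + 3.7/2 = 4.15 m.
Stress increase at mid-clay by the 2:1 spreading method:
Δσ = qBL/((B+z)(L+z)) = 90.3×5.5×12/((5.5+4.15)(12+4.15)) = 38.241 kPa
Final effective stress: σ'_f = σ'_0 + Δσ = 157 + 38.241 = 195.24 kPa.
Normally consolidated clay, so the full stress increment lies on the virgin compression line:
S_c = C_c·H/(1+e₀)·log₁₀(σ'_f/σ'_0) = 0.35×3.7/(1+1.25)×log₁₀(195.24/157)
    = 0.57556 × 0.094669 = 0.05449 m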